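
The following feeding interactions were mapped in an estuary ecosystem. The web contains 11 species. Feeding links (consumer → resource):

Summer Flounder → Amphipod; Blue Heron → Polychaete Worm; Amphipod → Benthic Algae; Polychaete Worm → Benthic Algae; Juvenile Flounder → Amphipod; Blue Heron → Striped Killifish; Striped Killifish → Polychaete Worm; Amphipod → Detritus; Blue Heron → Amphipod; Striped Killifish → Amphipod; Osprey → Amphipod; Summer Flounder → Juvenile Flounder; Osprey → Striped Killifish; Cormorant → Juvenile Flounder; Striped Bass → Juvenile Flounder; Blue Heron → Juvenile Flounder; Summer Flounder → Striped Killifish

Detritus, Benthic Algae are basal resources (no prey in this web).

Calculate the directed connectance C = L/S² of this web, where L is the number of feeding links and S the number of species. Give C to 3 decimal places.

The web has S = 11 species and L = 17 feeding links.
C = L / S² = 17 / 121 = 0.1405 ≈ 0.140.

C = 0.140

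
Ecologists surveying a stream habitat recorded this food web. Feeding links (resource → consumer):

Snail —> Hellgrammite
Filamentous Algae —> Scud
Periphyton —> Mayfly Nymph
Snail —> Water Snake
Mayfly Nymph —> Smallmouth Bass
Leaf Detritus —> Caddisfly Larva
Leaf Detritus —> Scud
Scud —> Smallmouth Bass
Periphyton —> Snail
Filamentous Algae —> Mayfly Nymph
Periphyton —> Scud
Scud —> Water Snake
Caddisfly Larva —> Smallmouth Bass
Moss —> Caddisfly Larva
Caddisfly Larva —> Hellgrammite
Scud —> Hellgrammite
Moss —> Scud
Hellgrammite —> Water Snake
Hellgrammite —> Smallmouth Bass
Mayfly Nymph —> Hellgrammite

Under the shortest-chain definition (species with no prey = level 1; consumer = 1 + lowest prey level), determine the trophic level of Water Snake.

Periphyton has no prey (basal) → level 1.
Snail eats Periphyton → level 2.
Water Snake eats Snail → level 3.
No prey of Water Snake is below level 2, so 3 is the minimum.

Trophic level 3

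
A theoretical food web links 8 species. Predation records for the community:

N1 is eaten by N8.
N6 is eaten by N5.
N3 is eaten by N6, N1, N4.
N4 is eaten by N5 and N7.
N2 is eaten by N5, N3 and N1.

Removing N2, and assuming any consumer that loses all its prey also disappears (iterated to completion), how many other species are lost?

Remove N2.
Round 1: N3 (all prey gone) → extinct.
Round 2: N6 (all prey gone), N1 (all prey gone), N4 (all prey gone) → extinct.
Round 3: N5 (all prey gone), N8 (all prey gone), N7 (all prey gone) → extinct.
No further losses. Total secondary extinctions: 7.

7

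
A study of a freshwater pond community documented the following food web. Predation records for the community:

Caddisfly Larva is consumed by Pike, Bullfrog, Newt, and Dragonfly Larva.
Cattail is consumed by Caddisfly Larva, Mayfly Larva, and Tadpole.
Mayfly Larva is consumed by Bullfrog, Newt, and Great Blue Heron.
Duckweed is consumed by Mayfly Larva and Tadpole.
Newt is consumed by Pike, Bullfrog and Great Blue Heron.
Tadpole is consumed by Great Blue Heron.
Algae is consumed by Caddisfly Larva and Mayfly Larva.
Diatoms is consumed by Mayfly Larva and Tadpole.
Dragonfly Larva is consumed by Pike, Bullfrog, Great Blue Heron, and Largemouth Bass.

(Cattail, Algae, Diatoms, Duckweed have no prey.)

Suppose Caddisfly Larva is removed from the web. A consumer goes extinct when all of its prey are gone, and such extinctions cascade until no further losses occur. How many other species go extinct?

2

Remove Caddisfly Larva.
Round 1: Dragonfly Larva (all prey gone) → extinct.
Round 2: Largemouth Bass (all prey gone) → extinct.
No further losses. Total secondary extinctions: 2.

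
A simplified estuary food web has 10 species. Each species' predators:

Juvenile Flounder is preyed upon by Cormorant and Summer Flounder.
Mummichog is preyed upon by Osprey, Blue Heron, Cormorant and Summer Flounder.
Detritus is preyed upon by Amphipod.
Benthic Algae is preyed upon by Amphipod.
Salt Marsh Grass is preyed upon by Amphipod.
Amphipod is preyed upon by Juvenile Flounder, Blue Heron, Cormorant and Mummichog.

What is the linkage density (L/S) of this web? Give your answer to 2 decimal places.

There are L = 13 links among S = 10 species.
L/S = 13/10 = 1.3000 ≈ 1.30.

L/S = 1.30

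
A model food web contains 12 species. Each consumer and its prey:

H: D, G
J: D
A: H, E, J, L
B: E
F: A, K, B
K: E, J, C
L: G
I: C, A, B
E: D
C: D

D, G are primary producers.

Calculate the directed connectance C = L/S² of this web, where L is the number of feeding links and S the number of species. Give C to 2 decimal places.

C = 0.14

The web has S = 12 species and L = 20 feeding links.
C = L / S² = 20 / 144 = 0.1389 ≈ 0.14.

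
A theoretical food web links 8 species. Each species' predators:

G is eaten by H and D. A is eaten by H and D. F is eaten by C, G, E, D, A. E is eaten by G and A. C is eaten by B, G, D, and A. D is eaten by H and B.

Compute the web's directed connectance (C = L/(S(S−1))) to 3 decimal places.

The web has S = 8 species and L = 17 feeding links.
C = L / (S(S−1)) = 17 / 56 = 0.3036 ≈ 0.304.

C = 0.304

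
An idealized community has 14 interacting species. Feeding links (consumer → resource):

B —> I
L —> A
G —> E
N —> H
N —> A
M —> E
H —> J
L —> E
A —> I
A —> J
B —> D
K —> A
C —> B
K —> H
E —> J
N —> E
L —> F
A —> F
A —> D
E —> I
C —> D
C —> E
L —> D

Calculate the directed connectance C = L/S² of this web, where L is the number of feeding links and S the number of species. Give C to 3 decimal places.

C = 0.117

The web has S = 14 species and L = 23 feeding links.
C = L / S² = 23 / 196 = 0.1173 ≈ 0.117.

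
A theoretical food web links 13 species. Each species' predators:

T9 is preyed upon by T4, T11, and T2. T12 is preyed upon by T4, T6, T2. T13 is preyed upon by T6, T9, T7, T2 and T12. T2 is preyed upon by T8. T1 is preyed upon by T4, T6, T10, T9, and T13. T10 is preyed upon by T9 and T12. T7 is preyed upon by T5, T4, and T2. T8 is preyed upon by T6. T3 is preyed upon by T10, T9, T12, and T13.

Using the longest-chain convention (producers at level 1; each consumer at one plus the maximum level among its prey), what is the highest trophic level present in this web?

6

Producers (level 1): T1, T3.
T1 → T13 → T12 → T2 → T8 → T6 gives T6 level 6.
No species has a prey at level 6, so no species reaches level 7.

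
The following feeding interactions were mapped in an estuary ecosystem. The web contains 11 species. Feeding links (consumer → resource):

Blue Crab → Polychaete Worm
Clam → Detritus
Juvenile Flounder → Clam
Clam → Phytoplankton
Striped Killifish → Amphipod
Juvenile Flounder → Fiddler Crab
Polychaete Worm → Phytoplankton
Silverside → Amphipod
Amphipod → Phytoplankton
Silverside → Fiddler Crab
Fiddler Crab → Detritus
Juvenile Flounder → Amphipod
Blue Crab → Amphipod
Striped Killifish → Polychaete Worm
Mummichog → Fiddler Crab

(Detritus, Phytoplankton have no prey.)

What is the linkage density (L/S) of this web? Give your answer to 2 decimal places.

There are L = 15 links among S = 11 species.
L/S = 15/11 = 1.3636 ≈ 1.36.

L/S = 1.36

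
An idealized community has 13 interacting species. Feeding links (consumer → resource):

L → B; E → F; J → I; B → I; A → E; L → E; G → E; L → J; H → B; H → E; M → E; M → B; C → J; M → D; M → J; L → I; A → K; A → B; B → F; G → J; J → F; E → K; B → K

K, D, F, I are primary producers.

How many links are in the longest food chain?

2 links

One longest chain: K → B → H.
It has 3 species and 2 links.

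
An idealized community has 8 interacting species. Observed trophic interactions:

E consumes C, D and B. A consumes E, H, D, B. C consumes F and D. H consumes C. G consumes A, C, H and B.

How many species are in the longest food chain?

5 species

One longest chain: F → C → H → A → G.
It has 5 species and 4 links.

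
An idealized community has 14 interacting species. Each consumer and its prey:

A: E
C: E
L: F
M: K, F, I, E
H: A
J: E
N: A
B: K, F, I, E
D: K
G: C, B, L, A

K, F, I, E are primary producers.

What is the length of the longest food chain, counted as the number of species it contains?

One longest chain: E → A → N.
It has 3 species and 2 links.

3 species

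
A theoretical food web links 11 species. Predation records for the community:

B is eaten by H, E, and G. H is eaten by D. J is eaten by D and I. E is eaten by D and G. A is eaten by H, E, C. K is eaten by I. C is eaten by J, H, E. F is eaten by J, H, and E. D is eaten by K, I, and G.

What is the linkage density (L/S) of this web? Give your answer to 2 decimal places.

There are L = 21 links among S = 11 species.
L/S = 21/11 = 1.9091 ≈ 1.91.

L/S = 1.91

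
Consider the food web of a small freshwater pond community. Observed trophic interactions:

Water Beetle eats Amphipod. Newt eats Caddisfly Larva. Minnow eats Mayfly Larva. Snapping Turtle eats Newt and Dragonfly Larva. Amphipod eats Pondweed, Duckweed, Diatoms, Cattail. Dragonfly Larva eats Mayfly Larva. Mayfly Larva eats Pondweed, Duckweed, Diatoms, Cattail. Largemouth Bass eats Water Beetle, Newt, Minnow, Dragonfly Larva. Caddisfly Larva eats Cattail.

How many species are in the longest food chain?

One longest chain: Duckweed → Mayfly Larva → Dragonfly Larva → Snapping Turtle.
It has 4 species and 3 links.

4 species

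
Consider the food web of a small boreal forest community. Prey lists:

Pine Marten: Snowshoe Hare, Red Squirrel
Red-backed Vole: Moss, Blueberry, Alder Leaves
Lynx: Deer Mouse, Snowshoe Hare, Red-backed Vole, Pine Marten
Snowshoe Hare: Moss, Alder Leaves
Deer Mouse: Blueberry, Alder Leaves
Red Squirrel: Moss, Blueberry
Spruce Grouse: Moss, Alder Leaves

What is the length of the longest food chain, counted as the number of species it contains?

4 species

One longest chain: Moss → Snowshoe Hare → Pine Marten → Lynx.
It has 4 species and 3 links.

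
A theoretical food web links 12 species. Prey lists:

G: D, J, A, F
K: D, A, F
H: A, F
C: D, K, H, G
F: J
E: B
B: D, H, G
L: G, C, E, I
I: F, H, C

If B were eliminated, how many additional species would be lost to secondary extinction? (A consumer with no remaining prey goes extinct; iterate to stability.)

Remove B.
Round 1: E (all prey gone) → extinct.
No further losses. Total secondary extinctions: 1.

1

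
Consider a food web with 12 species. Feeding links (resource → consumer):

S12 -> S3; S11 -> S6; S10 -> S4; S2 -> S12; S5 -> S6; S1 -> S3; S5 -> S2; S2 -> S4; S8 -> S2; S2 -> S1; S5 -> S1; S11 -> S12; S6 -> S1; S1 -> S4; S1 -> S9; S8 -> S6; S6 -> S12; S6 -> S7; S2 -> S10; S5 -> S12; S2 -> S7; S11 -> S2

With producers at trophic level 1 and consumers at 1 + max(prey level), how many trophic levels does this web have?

4

Producers (level 1): S8, S11, S5.
S8 → S6 → S1 → S3 gives S3 level 4.
No species has a prey at level 4, so no species reaches level 5.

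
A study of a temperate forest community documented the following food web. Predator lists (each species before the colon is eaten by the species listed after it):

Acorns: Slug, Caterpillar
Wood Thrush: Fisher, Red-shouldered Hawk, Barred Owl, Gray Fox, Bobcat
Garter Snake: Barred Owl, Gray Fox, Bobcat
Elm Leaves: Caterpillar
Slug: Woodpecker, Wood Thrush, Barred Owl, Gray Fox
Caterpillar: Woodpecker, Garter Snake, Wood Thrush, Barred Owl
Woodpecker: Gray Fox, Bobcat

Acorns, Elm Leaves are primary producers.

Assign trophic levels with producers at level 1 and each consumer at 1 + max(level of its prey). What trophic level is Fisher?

Acorns is a producer → level 1.
Slug eats Acorns → level 2.
Wood Thrush eats Slug (level 2); other prey at levels: Caterpillar 2 → level 3.
Fisher eats Wood Thrush → level 4.

Trophic level 4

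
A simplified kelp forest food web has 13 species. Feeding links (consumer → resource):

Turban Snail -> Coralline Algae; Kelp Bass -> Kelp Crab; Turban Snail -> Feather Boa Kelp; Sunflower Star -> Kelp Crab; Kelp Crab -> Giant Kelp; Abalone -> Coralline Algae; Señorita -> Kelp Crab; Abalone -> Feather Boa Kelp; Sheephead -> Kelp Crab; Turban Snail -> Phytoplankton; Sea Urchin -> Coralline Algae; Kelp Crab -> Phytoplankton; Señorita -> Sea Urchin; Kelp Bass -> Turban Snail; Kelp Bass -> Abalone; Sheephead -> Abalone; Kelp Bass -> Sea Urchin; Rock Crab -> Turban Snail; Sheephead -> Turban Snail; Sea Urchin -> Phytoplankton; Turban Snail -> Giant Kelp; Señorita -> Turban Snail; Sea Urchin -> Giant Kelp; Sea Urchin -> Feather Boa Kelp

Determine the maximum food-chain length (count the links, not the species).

2 links

One longest chain: Giant Kelp → Kelp Crab → Sheephead.
It has 3 species and 2 links.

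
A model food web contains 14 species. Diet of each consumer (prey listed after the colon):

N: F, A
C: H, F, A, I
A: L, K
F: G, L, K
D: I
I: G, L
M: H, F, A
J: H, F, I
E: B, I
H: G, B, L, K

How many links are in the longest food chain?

One longest chain: G → I → D.
It has 3 species and 2 links.

2 links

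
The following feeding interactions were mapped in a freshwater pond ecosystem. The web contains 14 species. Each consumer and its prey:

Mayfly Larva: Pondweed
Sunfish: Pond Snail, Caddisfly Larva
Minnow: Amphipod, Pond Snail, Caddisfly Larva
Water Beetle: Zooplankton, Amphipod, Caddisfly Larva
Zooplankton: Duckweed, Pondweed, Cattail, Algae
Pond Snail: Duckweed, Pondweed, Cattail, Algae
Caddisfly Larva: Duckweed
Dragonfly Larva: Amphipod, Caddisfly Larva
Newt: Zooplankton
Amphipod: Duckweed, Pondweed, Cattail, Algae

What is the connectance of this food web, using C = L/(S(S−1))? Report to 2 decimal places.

The web has S = 14 species and L = 25 feeding links.
C = L / (S(S−1)) = 25 / 182 = 0.1374 ≈ 0.14.

C = 0.14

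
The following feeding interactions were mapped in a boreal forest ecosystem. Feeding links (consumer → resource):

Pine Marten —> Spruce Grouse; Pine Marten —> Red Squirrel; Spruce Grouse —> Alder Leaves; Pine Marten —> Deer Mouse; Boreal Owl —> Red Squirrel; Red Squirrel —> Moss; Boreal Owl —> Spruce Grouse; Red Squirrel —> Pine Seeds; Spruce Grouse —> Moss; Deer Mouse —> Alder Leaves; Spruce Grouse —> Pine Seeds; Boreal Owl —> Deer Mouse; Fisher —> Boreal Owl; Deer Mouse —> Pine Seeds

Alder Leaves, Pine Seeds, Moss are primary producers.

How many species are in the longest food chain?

One longest chain: Alder Leaves → Deer Mouse → Boreal Owl → Fisher.
It has 4 species and 3 links.

4 species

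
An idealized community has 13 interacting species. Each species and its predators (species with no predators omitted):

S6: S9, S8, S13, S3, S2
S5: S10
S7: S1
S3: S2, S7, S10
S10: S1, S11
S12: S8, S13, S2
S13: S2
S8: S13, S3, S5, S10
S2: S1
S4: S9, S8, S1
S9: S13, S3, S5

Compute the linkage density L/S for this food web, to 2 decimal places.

There are L = 27 links among S = 13 species.
L/S = 27/13 = 2.0769 ≈ 2.08.

L/S = 2.08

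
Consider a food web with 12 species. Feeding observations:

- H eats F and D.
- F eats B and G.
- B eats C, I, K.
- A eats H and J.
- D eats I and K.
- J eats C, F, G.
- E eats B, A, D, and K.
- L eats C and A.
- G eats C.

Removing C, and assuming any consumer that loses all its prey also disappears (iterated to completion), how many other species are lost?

1

Remove C.
Round 1: G (all prey gone) → extinct.
No further losses. Total secondary extinctions: 1.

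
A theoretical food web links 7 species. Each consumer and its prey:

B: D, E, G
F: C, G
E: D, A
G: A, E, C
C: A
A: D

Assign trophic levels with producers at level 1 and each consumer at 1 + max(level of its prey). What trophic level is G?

D is a producer → level 1.
A eats D → level 2.
E eats A (level 2); other prey at levels: D 1 → level 3.
G eats E (level 3); other prey at levels: A 2, C 3 → level 4.

Trophic level 4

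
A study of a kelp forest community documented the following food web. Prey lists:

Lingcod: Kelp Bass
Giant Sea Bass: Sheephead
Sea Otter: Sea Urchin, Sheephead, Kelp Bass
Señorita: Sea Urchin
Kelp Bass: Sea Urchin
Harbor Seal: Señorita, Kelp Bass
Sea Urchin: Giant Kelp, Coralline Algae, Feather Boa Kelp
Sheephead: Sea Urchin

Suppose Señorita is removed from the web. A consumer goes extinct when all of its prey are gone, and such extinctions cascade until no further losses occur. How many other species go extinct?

Remove Señorita.
Every predator of it retains at least one other prey: Harbor Seal still has Kelp Bass.
No consumer loses all prey, so no secondary extinctions occur.

0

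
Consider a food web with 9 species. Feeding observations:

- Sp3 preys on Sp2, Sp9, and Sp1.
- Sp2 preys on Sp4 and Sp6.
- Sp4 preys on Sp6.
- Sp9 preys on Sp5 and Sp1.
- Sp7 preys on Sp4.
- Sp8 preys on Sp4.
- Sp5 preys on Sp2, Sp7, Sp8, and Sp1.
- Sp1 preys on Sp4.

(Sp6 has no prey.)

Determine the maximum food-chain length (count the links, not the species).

5 links

One longest chain: Sp6 → Sp4 → Sp7 → Sp5 → Sp9 → Sp3.
It has 6 species and 5 links.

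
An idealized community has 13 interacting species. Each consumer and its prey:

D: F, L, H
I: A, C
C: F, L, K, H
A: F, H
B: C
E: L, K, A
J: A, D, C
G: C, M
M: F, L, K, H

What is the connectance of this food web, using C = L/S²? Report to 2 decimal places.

C = 0.14

The web has S = 13 species and L = 24 feeding links.
C = L / S² = 24 / 169 = 0.1420 ≈ 0.14.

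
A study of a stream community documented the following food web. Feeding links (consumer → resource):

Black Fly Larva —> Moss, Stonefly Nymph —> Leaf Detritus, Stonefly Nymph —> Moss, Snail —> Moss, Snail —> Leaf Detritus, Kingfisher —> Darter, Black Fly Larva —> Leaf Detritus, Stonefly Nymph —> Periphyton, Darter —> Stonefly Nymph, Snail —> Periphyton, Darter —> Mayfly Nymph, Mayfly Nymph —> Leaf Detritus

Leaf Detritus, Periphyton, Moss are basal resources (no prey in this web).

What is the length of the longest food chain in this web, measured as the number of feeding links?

3 links

One longest chain: Leaf Detritus → Stonefly Nymph → Darter → Kingfisher.
It has 4 species and 3 links.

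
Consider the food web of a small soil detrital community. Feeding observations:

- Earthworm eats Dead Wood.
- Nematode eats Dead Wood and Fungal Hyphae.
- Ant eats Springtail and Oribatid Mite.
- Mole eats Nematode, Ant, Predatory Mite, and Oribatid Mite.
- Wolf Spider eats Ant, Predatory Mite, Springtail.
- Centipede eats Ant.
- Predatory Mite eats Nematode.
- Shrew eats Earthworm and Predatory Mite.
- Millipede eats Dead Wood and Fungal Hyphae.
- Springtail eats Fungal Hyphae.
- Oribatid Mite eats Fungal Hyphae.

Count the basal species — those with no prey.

Basal species (no prey listed): Fungal Hyphae, Dead Wood.
Count: 2.

2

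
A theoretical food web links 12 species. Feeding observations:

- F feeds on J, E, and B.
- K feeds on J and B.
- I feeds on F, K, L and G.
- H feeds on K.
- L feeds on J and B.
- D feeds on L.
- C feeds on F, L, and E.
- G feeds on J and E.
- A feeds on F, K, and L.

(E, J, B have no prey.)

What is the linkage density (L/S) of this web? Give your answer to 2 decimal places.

There are L = 21 links among S = 12 species.
L/S = 21/12 = 1.7500 ≈ 1.75.

L/S = 1.75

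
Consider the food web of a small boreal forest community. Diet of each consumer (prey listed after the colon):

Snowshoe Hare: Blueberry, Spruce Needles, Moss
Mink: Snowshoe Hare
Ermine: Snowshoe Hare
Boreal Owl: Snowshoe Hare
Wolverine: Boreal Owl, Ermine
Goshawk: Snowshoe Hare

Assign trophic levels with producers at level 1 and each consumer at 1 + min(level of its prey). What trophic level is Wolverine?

Blueberry is a producer → level 1.
Snowshoe Hare eats Blueberry → level 2.
Boreal Owl eats Snowshoe Hare → level 3.
Wolverine eats Boreal Owl → level 4.
No prey of Wolverine is below level 3, so 4 is the minimum.

Trophic level 4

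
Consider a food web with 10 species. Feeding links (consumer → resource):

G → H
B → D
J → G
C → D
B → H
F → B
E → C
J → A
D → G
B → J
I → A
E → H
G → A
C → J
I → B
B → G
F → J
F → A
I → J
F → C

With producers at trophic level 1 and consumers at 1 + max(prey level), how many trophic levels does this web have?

5

Producers (level 1): A, H.
A → G → D → B → I gives I level 5.
No species has a prey at level 5, so no species reaches level 6.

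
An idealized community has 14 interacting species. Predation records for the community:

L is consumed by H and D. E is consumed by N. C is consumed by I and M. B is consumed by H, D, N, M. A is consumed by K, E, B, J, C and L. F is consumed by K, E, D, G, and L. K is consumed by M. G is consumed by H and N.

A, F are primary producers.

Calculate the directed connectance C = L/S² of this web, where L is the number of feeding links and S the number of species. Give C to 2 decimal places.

C = 0.12

The web has S = 14 species and L = 23 feeding links.
C = L / S² = 23 / 196 = 0.1173 ≈ 0.12.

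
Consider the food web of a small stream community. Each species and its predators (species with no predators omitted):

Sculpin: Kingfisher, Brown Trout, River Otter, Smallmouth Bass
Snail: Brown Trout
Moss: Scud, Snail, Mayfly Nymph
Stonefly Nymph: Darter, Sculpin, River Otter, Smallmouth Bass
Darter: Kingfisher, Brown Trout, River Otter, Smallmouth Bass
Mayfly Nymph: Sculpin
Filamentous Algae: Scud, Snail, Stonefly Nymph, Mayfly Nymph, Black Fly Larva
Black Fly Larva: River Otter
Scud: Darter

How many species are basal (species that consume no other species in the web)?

2

Basal species (no prey listed): Filamentous Algae, Moss.
Count: 2.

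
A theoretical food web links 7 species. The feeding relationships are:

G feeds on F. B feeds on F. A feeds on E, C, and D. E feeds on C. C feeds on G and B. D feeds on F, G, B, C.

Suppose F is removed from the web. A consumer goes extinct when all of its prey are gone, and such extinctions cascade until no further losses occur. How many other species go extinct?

6

Remove F.
Round 1: G (all prey gone), B (all prey gone) → extinct.
Round 2: C (all prey gone) → extinct.
Round 3: E (all prey gone), D (all prey gone) → extinct.
Round 4: A (all prey gone) → extinct.
No further losses. Total secondary extinctions: 6.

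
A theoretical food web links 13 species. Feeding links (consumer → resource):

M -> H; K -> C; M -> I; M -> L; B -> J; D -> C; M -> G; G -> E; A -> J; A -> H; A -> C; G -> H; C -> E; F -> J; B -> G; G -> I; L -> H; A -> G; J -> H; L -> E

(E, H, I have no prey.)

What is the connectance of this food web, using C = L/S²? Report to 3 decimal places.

The web has S = 13 species and L = 20 feeding links.
C = L / S² = 20 / 169 = 0.1183 ≈ 0.118.

C = 0.118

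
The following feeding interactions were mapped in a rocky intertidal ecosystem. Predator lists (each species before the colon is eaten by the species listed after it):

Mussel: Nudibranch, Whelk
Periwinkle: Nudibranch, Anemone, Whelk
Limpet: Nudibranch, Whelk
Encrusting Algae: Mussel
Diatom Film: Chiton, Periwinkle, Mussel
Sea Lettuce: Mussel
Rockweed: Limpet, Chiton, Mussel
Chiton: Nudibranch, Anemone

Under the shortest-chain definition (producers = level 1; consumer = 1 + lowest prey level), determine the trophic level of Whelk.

Rockweed is a producer → level 1.
Limpet eats Rockweed → level 2.
Whelk eats Limpet → level 3.
No prey of Whelk is below level 2, so 3 is the minimum.

Trophic level 3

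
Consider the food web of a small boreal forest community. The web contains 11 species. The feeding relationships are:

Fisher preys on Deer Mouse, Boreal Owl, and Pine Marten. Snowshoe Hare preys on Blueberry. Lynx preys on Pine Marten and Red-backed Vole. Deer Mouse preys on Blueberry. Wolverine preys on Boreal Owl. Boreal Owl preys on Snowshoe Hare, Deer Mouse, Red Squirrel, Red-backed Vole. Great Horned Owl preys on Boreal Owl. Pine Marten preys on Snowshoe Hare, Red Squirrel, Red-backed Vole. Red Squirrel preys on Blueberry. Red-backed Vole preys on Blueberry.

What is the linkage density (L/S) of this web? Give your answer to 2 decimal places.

There are L = 18 links among S = 11 species.
L/S = 18/11 = 1.6364 ≈ 1.64.

L/S = 1.64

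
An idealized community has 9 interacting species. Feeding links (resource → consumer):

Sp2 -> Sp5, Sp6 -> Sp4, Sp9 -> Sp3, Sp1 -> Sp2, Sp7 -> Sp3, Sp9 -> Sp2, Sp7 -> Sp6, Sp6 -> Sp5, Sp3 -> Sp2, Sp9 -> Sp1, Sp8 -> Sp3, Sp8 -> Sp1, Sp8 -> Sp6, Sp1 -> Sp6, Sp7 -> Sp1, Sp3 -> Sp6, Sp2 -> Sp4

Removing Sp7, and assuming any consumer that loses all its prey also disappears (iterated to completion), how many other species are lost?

Remove Sp7.
Every predator of it retains at least one other prey: Sp3 still has Sp9, Sp8; Sp1 still has Sp9, Sp8; Sp6 still has Sp8, Sp3, Sp1.
No consumer loses all prey, so no secondary extinctions occur.

0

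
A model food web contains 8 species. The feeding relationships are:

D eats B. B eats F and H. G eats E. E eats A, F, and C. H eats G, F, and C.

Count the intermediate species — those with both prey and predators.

4

Intermediate species (has both prey and predators): E, G, H, B.
Count: 4.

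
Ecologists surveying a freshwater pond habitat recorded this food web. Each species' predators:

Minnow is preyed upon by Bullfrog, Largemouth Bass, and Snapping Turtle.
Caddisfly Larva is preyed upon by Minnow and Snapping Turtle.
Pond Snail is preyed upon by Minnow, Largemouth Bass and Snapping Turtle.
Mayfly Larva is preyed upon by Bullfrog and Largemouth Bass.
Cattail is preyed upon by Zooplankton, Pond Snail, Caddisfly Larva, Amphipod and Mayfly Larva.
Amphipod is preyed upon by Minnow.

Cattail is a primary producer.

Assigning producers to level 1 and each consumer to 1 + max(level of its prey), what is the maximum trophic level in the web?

Producers (level 1): Cattail.
Cattail → Amphipod → Minnow → Largemouth Bass gives Largemouth Bass level 4.
No species has a prey at level 4, so no species reaches level 5.

4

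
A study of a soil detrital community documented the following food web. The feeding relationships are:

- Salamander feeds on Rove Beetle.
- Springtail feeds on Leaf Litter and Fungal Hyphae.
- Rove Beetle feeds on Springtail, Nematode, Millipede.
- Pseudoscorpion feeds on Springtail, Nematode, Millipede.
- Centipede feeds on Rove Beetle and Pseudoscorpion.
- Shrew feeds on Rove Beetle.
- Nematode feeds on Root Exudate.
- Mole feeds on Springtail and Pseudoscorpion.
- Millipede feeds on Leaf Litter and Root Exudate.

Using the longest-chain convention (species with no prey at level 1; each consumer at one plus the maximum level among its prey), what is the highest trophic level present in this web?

Basal resources (level 1): Root Exudate, Fungal Hyphae, Leaf Litter.
Root Exudate → Nematode → Rove Beetle → Salamander gives Salamander level 4.
No species has a prey at level 4, so no species reaches level 5.

4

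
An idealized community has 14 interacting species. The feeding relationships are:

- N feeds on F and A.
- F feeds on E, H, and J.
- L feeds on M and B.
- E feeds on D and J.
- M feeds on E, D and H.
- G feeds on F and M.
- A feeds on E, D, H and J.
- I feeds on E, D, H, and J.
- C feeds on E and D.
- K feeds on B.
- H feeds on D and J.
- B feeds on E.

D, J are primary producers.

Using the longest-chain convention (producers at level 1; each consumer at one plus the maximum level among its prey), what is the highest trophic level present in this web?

4

Producers (level 1): D, J.
D → E → B → K gives K level 4.
No species has a prey at level 4, so no species reaches level 5.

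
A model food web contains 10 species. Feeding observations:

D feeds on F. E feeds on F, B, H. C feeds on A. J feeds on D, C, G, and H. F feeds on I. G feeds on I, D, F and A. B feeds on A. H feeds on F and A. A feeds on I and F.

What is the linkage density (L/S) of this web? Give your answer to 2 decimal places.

L/S = 1.90

There are L = 19 links among S = 10 species.
L/S = 19/10 = 1.9000 ≈ 1.90.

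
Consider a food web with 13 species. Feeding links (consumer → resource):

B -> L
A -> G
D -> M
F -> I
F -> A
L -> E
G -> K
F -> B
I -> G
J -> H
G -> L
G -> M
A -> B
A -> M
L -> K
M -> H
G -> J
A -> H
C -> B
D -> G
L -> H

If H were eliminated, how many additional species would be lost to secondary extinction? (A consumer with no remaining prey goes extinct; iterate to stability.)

2

Remove H.
Round 1: M (all prey gone), J (all prey gone) → extinct.
No further losses. Total secondary extinctions: 2.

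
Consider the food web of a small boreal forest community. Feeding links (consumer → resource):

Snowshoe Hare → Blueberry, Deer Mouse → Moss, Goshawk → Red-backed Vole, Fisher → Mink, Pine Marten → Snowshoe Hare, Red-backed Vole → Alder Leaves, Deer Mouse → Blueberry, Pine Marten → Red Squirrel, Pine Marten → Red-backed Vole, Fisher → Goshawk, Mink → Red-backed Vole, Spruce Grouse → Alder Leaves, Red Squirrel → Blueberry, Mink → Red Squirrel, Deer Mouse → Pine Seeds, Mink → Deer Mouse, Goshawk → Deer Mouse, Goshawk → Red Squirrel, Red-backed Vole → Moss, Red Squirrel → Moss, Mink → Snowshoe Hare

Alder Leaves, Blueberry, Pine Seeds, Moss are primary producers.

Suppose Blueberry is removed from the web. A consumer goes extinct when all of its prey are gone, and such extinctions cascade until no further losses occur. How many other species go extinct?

1

Remove Blueberry.
Round 1: Snowshoe Hare (all prey gone) → extinct.
No further losses. Total secondary extinctions: 1.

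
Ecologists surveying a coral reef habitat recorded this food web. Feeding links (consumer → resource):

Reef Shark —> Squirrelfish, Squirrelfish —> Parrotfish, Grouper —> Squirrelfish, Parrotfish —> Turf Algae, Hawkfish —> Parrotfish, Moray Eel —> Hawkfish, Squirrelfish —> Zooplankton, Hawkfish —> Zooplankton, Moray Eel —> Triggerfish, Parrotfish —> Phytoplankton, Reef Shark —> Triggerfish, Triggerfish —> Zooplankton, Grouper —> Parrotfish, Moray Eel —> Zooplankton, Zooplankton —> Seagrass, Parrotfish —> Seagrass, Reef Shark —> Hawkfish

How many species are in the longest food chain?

One longest chain: Turf Algae → Parrotfish → Hawkfish → Reef Shark.
It has 4 species and 3 links.

4 species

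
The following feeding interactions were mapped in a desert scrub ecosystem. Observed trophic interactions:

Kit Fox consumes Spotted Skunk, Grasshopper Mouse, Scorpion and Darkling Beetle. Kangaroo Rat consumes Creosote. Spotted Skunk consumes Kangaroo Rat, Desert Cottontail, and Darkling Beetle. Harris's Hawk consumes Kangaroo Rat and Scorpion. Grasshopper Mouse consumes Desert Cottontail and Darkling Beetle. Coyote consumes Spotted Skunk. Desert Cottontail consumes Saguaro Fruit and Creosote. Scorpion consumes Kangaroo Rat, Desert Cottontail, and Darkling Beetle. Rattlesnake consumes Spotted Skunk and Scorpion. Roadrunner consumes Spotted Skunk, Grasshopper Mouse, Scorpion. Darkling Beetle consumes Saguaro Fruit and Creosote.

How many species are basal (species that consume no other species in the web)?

2

Basal species (no prey listed): Saguaro Fruit, Creosote.
Count: 2.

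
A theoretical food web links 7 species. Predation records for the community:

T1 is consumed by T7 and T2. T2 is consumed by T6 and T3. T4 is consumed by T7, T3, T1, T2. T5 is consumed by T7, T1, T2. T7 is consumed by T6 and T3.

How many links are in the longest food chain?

3 links

One longest chain: T4 → T1 → T2 → T3.
It has 4 species and 3 links.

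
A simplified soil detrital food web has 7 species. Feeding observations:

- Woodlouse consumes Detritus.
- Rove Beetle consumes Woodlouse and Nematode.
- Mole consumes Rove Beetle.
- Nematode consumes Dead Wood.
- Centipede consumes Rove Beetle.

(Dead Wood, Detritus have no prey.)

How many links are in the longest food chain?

3 links

One longest chain: Dead Wood → Nematode → Rove Beetle → Mole.
It has 4 species and 3 links.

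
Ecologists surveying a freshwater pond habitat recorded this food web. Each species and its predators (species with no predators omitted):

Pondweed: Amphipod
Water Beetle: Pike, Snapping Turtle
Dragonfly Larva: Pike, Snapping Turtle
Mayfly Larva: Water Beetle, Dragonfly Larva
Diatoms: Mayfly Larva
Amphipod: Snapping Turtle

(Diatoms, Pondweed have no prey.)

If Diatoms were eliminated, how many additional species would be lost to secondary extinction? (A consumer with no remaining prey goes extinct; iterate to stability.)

4

Remove Diatoms.
Round 1: Mayfly Larva (all prey gone) → extinct.
Round 2: Water Beetle (all prey gone), Dragonfly Larva (all prey gone) → extinct.
Round 3: Pike (all prey gone) → extinct.
No further losses. Total secondary extinctions: 4.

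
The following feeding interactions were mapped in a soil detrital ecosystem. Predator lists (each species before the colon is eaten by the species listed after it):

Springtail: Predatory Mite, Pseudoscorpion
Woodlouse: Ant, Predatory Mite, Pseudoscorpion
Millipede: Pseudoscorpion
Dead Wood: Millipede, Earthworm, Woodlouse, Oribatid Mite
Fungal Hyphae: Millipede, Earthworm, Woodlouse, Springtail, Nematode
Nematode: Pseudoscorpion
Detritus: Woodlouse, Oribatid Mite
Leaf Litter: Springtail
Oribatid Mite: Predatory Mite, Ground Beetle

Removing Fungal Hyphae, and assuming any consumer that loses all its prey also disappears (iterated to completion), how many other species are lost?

Remove Fungal Hyphae.
Round 1: Nematode (all prey gone) → extinct.
No further losses. Total secondary extinctions: 1.

1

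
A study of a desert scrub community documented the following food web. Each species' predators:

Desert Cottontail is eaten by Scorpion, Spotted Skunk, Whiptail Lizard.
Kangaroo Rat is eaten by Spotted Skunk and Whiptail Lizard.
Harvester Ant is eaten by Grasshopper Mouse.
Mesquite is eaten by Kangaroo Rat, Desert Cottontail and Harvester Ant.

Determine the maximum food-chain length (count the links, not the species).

One longest chain: Mesquite → Desert Cottontail → Scorpion.
It has 3 species and 2 links.

2 links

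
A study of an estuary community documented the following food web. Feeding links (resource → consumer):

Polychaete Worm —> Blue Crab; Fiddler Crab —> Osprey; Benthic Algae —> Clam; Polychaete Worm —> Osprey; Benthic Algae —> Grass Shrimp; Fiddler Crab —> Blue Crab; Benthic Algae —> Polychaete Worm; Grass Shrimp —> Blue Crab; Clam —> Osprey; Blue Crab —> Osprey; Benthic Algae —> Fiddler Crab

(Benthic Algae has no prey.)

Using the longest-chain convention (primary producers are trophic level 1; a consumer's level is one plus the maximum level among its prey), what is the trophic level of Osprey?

Trophic level 4

Benthic Algae is a producer → level 1.
Polychaete Worm eats Benthic Algae → level 2.
Blue Crab eats Polychaete Worm (level 2); other prey at levels: Grass Shrimp 2, Fiddler Crab 2 → level 3.
Osprey eats Blue Crab (level 3); other prey at levels: Clam 2, Polychaete Worm 2, Fiddler Crab 2 → level 4.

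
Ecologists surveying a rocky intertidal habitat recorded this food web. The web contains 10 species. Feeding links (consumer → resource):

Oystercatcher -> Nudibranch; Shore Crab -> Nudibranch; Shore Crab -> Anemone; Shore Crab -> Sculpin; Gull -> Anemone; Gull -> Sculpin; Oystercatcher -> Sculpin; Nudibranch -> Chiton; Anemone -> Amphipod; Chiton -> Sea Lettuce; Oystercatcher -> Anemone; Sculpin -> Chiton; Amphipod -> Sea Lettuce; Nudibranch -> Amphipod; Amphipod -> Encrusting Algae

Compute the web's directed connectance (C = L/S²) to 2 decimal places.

C = 0.15

The web has S = 10 species and L = 15 feeding links.
C = L / S² = 15 / 100 = 0.1500 ≈ 0.15.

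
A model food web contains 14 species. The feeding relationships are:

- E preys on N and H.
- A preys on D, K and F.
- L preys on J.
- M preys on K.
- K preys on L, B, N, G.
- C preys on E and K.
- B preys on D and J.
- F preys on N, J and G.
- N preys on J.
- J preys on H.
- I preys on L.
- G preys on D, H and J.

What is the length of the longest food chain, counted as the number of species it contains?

One longest chain: H → J → G → K → C.
It has 5 species and 4 links.

5 species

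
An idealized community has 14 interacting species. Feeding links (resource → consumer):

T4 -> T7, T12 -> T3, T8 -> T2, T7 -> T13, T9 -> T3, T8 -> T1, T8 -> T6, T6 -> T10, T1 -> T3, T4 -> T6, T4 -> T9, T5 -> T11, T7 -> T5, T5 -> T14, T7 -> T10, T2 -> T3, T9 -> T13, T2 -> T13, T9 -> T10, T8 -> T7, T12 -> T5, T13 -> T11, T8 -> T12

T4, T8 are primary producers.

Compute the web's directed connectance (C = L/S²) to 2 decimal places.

C = 0.12

The web has S = 14 species and L = 23 feeding links.
C = L / S² = 23 / 196 = 0.1173 ≈ 0.12.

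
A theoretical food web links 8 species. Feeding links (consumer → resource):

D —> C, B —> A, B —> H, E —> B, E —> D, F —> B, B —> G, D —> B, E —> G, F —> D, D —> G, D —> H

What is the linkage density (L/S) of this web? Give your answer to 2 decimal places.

There are L = 12 links among S = 8 species.
L/S = 12/8 = 1.5000 ≈ 1.50.

L/S = 1.50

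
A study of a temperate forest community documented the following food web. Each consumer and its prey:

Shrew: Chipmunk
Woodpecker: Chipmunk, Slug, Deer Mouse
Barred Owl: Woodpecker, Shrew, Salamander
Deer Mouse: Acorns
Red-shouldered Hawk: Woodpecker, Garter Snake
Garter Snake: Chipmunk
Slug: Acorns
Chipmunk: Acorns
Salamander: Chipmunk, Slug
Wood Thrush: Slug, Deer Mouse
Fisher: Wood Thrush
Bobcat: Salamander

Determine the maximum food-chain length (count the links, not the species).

3 links

One longest chain: Acorns → Chipmunk → Woodpecker → Red-shouldered Hawk.
It has 4 species and 3 links.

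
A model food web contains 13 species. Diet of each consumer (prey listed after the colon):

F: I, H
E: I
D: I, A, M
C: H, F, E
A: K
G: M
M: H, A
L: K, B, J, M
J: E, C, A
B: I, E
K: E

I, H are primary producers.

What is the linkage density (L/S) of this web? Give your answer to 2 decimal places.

L/S = 1.77

There are L = 23 links among S = 13 species.
L/S = 23/13 = 1.7692 ≈ 1.77.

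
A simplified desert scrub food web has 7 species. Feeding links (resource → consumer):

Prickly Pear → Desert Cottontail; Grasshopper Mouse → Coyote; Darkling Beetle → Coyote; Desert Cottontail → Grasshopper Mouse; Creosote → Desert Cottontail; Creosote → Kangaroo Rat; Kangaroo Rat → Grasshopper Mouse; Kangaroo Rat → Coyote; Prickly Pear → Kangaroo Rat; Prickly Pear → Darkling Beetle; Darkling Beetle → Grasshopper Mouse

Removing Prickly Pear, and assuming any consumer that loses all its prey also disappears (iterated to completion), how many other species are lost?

1

Remove Prickly Pear.
Round 1: Darkling Beetle (all prey gone) → extinct.
No further losses. Total secondary extinctions: 1.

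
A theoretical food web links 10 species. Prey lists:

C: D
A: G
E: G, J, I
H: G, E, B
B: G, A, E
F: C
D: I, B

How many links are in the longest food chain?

5 links

One longest chain: G → A → B → D → C → F.
It has 6 species and 5 links.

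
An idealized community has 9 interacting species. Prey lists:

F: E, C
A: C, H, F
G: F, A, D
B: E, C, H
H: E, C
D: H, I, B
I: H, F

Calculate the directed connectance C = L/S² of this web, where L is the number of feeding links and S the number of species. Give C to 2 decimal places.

C = 0.22

The web has S = 9 species and L = 18 feeding links.
C = L / S² = 18 / 81 = 0.2222 ≈ 0.22.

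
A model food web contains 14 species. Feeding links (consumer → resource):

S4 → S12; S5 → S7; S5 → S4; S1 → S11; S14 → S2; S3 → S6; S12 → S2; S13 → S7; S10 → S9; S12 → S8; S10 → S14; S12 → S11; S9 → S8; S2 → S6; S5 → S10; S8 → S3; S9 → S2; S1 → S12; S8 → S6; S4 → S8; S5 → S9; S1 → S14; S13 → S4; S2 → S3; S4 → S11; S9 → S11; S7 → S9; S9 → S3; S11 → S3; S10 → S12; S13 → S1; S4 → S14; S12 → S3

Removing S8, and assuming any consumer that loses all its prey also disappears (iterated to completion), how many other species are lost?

0

Remove S8.
Every predator of it retains at least one other prey: S9 still has S3, S11, S2; S12 still has S3, S11, S2; S4 still has S11, S14, S12.
No consumer loses all prey, so no secondary extinctions occur.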